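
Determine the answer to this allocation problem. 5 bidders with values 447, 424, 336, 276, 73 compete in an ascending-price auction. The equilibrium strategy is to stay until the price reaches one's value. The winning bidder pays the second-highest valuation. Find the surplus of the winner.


Step 1: Identify the highest value: 447
Step 2: Identify the second-highest value: 424
Step 3: The final price = second-highest value = 424
Step 4: Surplus = 447 - 424 = 23

23


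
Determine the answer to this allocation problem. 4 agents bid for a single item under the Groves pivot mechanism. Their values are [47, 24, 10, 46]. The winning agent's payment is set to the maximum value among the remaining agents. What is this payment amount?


Step 1: The efficient winner is agent 0 with value 47
Step 2: Other agents' values: [24, 10, 46]
Step 3: Pivot payment = max(others) = 46
Step 4: The winner pays 46

46


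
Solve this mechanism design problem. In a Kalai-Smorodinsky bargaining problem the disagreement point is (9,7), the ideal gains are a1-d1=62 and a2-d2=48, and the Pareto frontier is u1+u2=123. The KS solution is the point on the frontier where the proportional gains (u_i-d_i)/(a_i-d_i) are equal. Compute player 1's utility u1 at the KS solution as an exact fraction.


Step 1: At the KS point, (u1-d1)/r1 = (u2-d2)/r2 = t and u1+u2 = 123
Step 2: u1 = d1 + r1*t and u2 = d2 + r2*t, so (d1 + r1*t) + (d2 + r2*t) = 123
Step 3: t = (123 - 9 - 7)/(62 + 48) = 107/110
Step 4: u1 = d1 + r1*t = 9 + 62 * 107/110 = 3812/55
Step 5: (Check: u2 = d2 + r2*t = 2953/55; u1+u2 = 3812/55 + 2953/55 = 123, on the frontier.)

3812/55


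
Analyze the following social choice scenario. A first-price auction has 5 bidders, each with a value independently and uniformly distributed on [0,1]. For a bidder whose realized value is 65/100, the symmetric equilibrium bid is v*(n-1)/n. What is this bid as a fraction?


Step 1: The symmetric BNE bidding function is b(v) = v * (n-1) / n
Step 2: Substitute v = 13/20 and n = 5
Step 3: b = 13/20 * 4/5
Step 4: b = 13/25

13/25


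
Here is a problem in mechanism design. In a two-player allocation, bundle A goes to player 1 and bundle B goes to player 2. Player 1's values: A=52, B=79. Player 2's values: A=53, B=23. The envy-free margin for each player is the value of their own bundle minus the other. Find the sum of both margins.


Step 1: Player 1's margin = v1(A) - v1(B) = 52 - 79 = -27
Step 2: Player 2's margin = v2(B) - v2(A) = 23 - 53 = -30
Step 3: Total margin = -27 + -30 = -57

-57


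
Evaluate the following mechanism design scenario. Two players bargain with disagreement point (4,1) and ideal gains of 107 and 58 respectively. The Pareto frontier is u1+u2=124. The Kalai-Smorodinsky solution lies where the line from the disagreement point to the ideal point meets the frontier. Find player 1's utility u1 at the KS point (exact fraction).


Step 1: At the KS point, (u1-d1)/r1 = (u2-d2)/r2 = t and u1+u2 = 124
Step 2: u1 = d1 + r1*t and u2 = d2 + r2*t, so (d1 + r1*t) + (d2 + r2*t) = 124
Step 3: t = (124 - 4 - 1)/(107 + 58) = 119/165
Step 4: u1 = d1 + r1*t = 4 + 107 * 119/165 = 13393/165
Step 5: (Check: u2 = d2 + r2*t = 7067/165; u1+u2 = 13393/165 + 7067/165 = 124, on the frontier.)

13393/165


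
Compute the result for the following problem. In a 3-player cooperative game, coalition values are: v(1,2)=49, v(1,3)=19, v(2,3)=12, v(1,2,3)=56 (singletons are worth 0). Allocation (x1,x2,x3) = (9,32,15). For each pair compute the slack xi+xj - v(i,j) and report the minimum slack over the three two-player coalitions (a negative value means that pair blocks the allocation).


Step 1: Slack for coalition (1,2): x1+x2 - v12 = 41 - 49 = -8
Step 2: Slack for coalition (1,3): x1+x3 - v13 = 24 - 19 = 5
Step 3: Slack for coalition (2,3): x2+x3 - v23 = 47 - 12 = 35
Step 4: Minimum slack = min(-8, 5, 35) = -8, attained by (1,2); coalition (1,2) can block (slack < 0), so the allocation is not in the core

-8


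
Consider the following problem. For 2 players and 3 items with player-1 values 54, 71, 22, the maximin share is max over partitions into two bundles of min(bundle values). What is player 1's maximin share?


Step 1: Item values = 54, 71, 22
Step 2: Enumerate all 2-bundle partitions and take the smaller bundle:
  Partition 1: {54} vs {71,22} -> bundles 54, 93; min = 54
  Partition 2: {71} vs {54,22} -> bundles 71, 76; min = 71
  Partition 3: {22} vs {54,71} -> bundles 22, 125; min = 22
Step 3: MMS = max(54, 71, 22) = 71

71


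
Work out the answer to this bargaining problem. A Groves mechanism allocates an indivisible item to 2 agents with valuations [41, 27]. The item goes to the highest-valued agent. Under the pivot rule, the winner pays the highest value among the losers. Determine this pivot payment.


Step 1: The efficient winner is agent 0 with value 41
Step 2: Other agents' values: [27]
Step 3: Pivot payment = max(others) = 27
Step 4: The winner pays 27

27


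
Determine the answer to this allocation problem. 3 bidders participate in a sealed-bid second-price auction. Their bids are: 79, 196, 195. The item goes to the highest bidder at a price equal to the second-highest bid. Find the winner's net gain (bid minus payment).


Step 1: Sort bids in descending order: 196, 195, 79
Step 2: The winning bid is the highest: 196
Step 3: The payment equals the second-highest bid: 195
Step 4: Surplus = winner's bid - payment = 196 - 195 = 1

1


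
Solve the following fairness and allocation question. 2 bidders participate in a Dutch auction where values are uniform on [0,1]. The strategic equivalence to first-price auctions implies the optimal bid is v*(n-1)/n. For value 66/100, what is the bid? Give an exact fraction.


Step 1: Dutch auctions are strategically equivalent to first-price auctions
Step 2: The equilibrium bid is b(v) = v*(n-1)/n
Step 3: b = 33/50 * 1/2
Step 4: b = 33/100

33/100


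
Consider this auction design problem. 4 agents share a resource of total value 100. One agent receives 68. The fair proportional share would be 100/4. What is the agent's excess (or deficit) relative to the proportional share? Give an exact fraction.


Step 1: Proportional share = 100/4 = 25
Step 2: Agent's actual allocation = 68
Step 3: Excess = 68 - 25 = 43

43


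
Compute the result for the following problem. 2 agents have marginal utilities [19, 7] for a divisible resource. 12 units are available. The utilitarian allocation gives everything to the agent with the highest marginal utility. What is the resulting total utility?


Step 1: The marginal utilities are [19, 7]
Step 2: The highest marginal utility is 19
Step 3: All 12 units go to that agent
Step 4: Total utility = 19 * 12 = 228

228


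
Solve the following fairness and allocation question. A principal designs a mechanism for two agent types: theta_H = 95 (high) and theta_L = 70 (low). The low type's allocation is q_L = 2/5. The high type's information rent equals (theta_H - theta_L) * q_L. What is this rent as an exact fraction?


Step 1: theta_H - theta_L = 95 - 70 = 25
Step 2: Information rent = (theta_H - theta_L) * q_L
Step 3: = 25 * 2/5
Step 4: = 10

10


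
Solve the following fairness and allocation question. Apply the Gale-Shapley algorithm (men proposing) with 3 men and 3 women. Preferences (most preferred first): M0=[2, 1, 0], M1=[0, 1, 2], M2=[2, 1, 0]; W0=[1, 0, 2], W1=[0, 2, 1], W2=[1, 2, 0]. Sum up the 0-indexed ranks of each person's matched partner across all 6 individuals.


Step 1: Run Gale-Shapley (men propose, women hold best offer):
  M0 proposes to W2; she accepts
  M1 proposes to W0; she accepts
  M2 proposes to W2; she switches from M0
  M0 proposes to W1; she accepts
Step 2: Final matching: W0-M1, W1-M0, W2-M2
Step 3: 0-indexed ranks (man's rank of his match, then woman's): 0 + 0 + 1 + 0 + 0 + 1
Step 4: Total rank sum = 2

2


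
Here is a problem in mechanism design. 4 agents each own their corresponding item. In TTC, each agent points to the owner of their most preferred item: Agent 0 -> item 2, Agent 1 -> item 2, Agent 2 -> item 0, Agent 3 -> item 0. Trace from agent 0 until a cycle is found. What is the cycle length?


Step 1: Trace the pointer graph from agent 0: 0 -> 2 -> 0
Step 2: A cycle is detected when we revisit agent 0
Step 3: The cycle is: 0 -> 2 -> 0
Step 4: Cycle length = 2

2


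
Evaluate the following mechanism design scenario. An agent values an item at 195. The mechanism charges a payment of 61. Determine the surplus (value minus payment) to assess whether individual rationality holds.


Step 1: Surplus = value - payment = 195 - 61 = 134
Step 2: IR is satisfied (surplus >= 0)

134


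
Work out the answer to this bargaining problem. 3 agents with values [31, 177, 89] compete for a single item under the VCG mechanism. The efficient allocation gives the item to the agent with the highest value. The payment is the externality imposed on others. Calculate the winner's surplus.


Step 1: The winner is the agent with the highest value: agent 1 with value 177
Step 2: Values of other agents: [31, 89]
Step 3: VCG payment = max of others' values = 89
Step 4: Surplus = 177 - 89 = 88

88


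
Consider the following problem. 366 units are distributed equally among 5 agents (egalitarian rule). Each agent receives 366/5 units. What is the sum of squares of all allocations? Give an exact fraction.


Step 1: Each agent's share = 366/5
Step 2: Square of each share = (366/5)^2 = 133956/25
Step 3: Sum of squares = 5 * 133956/25 = 133956/5

133956/5


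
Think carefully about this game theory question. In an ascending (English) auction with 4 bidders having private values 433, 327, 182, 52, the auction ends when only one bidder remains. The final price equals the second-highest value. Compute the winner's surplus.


Step 1: Identify the highest value: 433
Step 2: Identify the second-highest value: 327
Step 3: The final price = second-highest value = 327
Step 4: Surplus = 433 - 327 = 106

106


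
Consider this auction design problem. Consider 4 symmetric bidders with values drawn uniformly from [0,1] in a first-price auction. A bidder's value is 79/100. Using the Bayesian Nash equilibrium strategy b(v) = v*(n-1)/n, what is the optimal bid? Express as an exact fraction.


Step 1: The symmetric BNE bidding function is b(v) = v * (n-1) / n
Step 2: Substitute v = 79/100 and n = 4
Step 3: b = 79/100 * 3/4
Step 4: b = 237/400

237/400


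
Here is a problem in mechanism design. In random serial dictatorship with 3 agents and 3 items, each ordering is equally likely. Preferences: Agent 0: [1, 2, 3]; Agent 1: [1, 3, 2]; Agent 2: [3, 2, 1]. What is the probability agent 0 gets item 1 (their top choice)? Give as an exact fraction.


Step 1: Agent 0 wants item 1
Step 2: There are 6 possible orderings of agents
Step 3: In 3 orderings, agent 0 gets item 1
Step 4: Probability = 3/6 = 1/2

1/2


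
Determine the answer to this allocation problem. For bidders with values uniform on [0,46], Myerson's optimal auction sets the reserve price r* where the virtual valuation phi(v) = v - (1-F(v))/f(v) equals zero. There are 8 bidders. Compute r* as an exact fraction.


Step 1: For U[0,46], F(v) = v/46 and f(v) = 1/46
Step 2: phi(v) = v - (1 - v/46)/(1/46) = v - (46 - v) = 2v - 46
Step 3: Set phi(r*) = 0: 2r* - 46 = 0
Step 4: r* = 46/2 = 23 (the number of bidders n = 8 does not enter)

23


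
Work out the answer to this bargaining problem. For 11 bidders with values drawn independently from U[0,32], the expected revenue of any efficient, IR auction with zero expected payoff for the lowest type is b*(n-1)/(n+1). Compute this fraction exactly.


Step 1: By Revenue Equivalence, expected revenue = b*(n-1)/(n+1)
Step 2: Substituting n = 11, b = 32
Step 3: Revenue = 32*(11-1)/(11+1) = 32*10/12
Step 4: Revenue = 320/12 = 80/3

80/3


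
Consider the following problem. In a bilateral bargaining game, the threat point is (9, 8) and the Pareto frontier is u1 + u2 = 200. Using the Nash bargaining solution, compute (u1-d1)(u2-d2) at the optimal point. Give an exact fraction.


Step 1: The Nash solution splits surplus symmetrically above the disagreement point
Step 2: u1 = (total + d1 - d2)/2 = (200 + 9 - 8)/2 = 201/2
Step 3: u2 = (total - d1 + d2)/2 = (200 - 9 + 8)/2 = 199/2
Step 4: Nash product = (201/2 - 9) * (199/2 - 8)
Step 5: = 183/2 * 183/2 = 33489/4

33489/4


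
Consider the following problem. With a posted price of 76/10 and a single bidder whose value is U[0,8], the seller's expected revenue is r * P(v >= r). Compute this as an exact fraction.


Step 1: Posted price r = 38/5, value support [0,8]
Step 2: P(v >= r) = (8 - 38/5)/8 = 1/20
Step 3: Expected revenue = r * P(v >= r) = 38/5 * 1/20
Step 4: Revenue = 19/50

19/50


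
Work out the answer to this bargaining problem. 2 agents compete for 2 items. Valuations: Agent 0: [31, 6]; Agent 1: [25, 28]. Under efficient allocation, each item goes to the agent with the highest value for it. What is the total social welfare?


Step 1: For each item, find the maximum value among all agents.
Step 2: Item 0 -> Agent 0 (value 31)
Step 3: Item 1 -> Agent 1 (value 28)
Step 4: Total welfare = 31 + 28 = 59

59


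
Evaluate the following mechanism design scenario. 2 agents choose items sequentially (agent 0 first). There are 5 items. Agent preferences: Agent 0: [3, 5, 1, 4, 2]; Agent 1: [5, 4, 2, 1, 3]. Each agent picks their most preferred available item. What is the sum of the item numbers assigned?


Step 1: Agent 0 picks item 3
Step 2: Agent 1 picks item 5
Step 3: Sum = 3 + 5 = 8

8


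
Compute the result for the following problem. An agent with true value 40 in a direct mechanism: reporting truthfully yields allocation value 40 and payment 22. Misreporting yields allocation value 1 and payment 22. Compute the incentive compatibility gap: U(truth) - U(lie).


Step 1: U(truth) = value - payment = 40 - 22 = 18
Step 2: U(lie) = allocation - payment = 1 - 22 = -21
Step 3: IC gap = 18 - (-21) = 39

39


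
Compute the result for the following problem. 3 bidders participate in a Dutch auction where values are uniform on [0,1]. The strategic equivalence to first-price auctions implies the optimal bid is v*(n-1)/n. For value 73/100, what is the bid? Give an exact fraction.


Step 1: Dutch auctions are strategically equivalent to first-price auctions
Step 2: The equilibrium bid is b(v) = v*(n-1)/n
Step 3: b = 73/100 * 2/3
Step 4: b = 73/150

73/150


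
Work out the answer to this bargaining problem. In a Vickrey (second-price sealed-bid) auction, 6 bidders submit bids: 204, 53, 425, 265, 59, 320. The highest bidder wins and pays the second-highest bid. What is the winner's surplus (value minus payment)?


Step 1: Sort bids in descending order: 425, 320, 265, 204, 59, 53
Step 2: The winning bid is the highest: 425
Step 3: The payment equals the second-highest bid: 320
Step 4: Surplus = winner's bid - payment = 425 - 320 = 105

105


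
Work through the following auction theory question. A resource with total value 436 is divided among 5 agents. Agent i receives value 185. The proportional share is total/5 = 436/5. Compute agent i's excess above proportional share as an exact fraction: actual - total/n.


Step 1: Proportional share = 436/5
Step 2: Agent's actual allocation = 185
Step 3: Excess = 185 - 436/5 = 489/5

489/5


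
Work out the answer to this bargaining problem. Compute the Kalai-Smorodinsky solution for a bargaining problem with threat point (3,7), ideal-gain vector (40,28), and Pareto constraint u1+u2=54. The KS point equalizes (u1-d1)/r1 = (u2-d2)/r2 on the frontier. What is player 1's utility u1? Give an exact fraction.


Step 1: At the KS point, (u1-d1)/r1 = (u2-d2)/r2 = t and u1+u2 = 54
Step 2: u1 = d1 + r1*t and u2 = d2 + r2*t, so (d1 + r1*t) + (d2 + r2*t) = 54
Step 3: t = (54 - 3 - 7)/(40 + 28) = 44/68 = 11/17
Step 4: u1 = d1 + r1*t = 3 + 40 * 11/17 = 491/17
Step 5: (Check: u2 = d2 + r2*t = 427/17; u1+u2 = 491/17 + 427/17 = 54, on the frontier.)

491/17


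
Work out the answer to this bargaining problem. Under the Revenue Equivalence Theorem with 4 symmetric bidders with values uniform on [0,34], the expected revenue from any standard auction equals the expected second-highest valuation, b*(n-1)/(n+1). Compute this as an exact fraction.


Step 1: By Revenue Equivalence, expected revenue = b*(n-1)/(n+1)
Step 2: Substituting n = 4, b = 34
Step 3: Revenue = 34*(4-1)/(4+1) = 34*3/5
Step 4: Revenue = 102/5

102/5


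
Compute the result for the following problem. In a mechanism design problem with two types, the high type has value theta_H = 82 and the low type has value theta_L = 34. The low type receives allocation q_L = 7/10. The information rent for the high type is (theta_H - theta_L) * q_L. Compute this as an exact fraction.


Step 1: theta_H - theta_L = 82 - 34 = 48
Step 2: Information rent = (theta_H - theta_L) * q_L
Step 3: = 48 * 7/10
Step 4: = 168/5

168/5


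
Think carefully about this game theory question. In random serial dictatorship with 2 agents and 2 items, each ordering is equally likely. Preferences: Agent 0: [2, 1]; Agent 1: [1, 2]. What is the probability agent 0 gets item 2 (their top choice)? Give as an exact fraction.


Step 1: Agent 0 wants item 2
Step 2: There are 2 possible orderings of agents
Step 3: In 2 orderings, agent 0 gets item 2
Step 4: Probability = 2/2 = 1

1


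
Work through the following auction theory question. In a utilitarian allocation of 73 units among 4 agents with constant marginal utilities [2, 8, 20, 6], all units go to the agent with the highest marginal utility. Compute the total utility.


Step 1: The marginal utilities are [2, 8, 20, 6]
Step 2: The highest marginal utility is 20
Step 3: All 73 units go to that agent
Step 4: Total utility = 20 * 73 = 1460

1460


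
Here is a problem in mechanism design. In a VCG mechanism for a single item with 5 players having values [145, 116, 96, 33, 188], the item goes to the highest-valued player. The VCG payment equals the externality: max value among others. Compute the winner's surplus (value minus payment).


Step 1: The winner is the agent with the highest value: agent 4 with value 188
Step 2: Values of other agents: [145, 116, 96, 33]
Step 3: VCG payment = max of others' values = 145
Step 4: Surplus = 188 - 145 = 43

43


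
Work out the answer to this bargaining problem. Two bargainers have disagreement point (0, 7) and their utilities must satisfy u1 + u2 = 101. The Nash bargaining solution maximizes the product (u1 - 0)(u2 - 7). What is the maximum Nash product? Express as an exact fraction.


Step 1: The Nash solution splits surplus symmetrically above the disagreement point
Step 2: u1 = (total + d1 - d2)/2 = (101 + 0 - 7)/2 = 47
Step 3: u2 = (total - d1 + d2)/2 = (101 - 0 + 7)/2 = 54
Step 4: Nash product = (47 - 0) * (54 - 7)
Step 5: = 47 * 47 = 2209

2209


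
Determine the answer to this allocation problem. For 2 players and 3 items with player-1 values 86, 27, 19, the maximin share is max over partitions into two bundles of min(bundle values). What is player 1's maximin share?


Step 1: Item values = 86, 27, 19
Step 2: Enumerate all 2-bundle partitions and take the smaller bundle:
  Partition 1: {86} vs {27,19} -> bundles 86, 46; min = 46
  Partition 2: {27} vs {86,19} -> bundles 27, 105; min = 27
  Partition 3: {19} vs {86,27} -> bundles 19, 113; min = 19
Step 3: MMS = max(46, 27, 19) = 46

46


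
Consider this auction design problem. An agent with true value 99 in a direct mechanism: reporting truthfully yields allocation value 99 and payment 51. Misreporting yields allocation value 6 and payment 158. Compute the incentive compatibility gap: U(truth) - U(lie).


Step 1: U(truth) = value - payment = 99 - 51 = 48
Step 2: U(lie) = allocation - payment = 6 - 158 = -152
Step 3: IC gap = 48 - (-152) = 200

200


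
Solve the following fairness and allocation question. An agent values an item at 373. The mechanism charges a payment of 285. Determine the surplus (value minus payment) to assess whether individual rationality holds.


Step 1: Surplus = value - payment = 373 - 285 = 88
Step 2: IR is satisfied (surplus >= 0)

88


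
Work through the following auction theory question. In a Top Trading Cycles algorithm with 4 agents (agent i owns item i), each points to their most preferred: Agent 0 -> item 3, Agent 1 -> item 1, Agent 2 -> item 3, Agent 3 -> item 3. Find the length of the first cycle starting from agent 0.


Step 1: Trace the pointer graph from agent 0: 0 -> 3 -> 3
Step 2: A cycle is detected when we revisit agent 3
Step 3: The cycle is: 3 -> 3
Step 4: Cycle length = 1

1


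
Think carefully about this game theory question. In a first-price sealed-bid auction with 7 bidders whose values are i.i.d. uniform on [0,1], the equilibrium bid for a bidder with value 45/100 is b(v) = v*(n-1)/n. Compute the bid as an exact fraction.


Step 1: The symmetric BNE bidding function is b(v) = v * (n-1) / n
Step 2: Substitute v = 9/20 and n = 7
Step 3: b = 9/20 * 6/7
Step 4: b = 27/70

27/70


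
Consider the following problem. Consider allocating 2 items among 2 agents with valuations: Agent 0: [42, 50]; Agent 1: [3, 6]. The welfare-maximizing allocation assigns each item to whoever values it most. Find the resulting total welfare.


Step 1: For each item, find the maximum value among all agents.
Step 2: Item 0 -> Agent 0 (value 42)
Step 3: Item 1 -> Agent 0 (value 50)
Step 4: Total welfare = 42 + 50 = 92

92


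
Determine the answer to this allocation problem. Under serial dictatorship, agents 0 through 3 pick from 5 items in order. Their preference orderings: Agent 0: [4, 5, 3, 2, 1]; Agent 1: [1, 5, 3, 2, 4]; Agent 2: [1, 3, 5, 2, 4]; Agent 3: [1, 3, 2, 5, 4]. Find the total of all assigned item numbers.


Step 1: Agent 0 picks item 4
Step 2: Agent 1 picks item 1
Step 3: Agent 2 picks item 3
Step 4: Agent 3 picks item 2
Step 5: Sum = 4 + 1 + 3 + 2 = 10

10


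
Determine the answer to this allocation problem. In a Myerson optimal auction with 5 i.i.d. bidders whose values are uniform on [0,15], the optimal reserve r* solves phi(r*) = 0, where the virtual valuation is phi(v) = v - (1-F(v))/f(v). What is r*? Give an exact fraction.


Step 1: For U[0,15], F(v) = v/15 and f(v) = 1/15
Step 2: phi(v) = v - (1 - v/15)/(1/15) = v - (15 - v) = 2v - 15
Step 3: Set phi(r*) = 0: 2r* - 15 = 0
Step 4: r* = 15/2 (the number of bidders n = 5 does not enter)

15/2


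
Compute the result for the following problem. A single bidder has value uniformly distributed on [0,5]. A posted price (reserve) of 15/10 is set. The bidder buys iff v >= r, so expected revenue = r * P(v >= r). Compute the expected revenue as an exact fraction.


Step 1: Posted price r = 3/2, value support [0,5]
Step 2: P(v >= r) = (5 - 3/2)/5 = 7/10
Step 3: Expected revenue = r * P(v >= r) = 3/2 * 7/10
Step 4: Revenue = 21/20

21/20


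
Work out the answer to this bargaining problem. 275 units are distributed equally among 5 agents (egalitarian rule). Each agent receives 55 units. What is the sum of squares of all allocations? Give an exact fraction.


Step 1: Each agent's share = 275/5 = 55
Step 2: Square of each share = (55)^2 = 3025
Step 3: Sum of squares = 5 * 3025 = 15125

15125


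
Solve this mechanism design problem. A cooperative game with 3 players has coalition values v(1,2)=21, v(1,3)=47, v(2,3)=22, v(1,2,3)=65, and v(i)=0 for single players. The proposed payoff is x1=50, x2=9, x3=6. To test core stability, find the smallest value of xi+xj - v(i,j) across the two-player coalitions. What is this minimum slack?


Step 1: Slack for coalition (1,2): x1+x2 - v12 = 59 - 21 = 38
Step 2: Slack for coalition (1,3): x1+x3 - v13 = 56 - 47 = 9
Step 3: Slack for coalition (2,3): x2+x3 - v23 = 15 - 22 = -7
Step 4: Minimum slack = min(38, 9, -7) = -7, attained by (2,3); coalition (2,3) can block (slack < 0), so the allocation is not in the core

-7


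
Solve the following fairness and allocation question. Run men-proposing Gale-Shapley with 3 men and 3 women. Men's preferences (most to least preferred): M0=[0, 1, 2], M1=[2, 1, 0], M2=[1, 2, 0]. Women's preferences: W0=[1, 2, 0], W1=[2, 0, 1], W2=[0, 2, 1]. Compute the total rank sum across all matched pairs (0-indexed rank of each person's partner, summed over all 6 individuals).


Step 1: Run Gale-Shapley (men propose, women hold best offer):
  M0 proposes to W0; she accepts
  M1 proposes to W2; she accepts
  M2 proposes to W1; she accepts
Step 2: Final matching: W0-M0, W1-M2, W2-M1
Step 3: 0-indexed ranks (man's rank of his match, then woman's): 0 + 2 + 0 + 0 + 0 + 2
Step 4: Total rank sum = 4

4


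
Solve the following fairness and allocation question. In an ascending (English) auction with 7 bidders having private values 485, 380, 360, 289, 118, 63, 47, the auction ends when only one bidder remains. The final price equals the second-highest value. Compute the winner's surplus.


Step 1: Identify the highest value: 485
Step 2: Identify the second-highest value: 380
Step 3: The final price = second-highest value = 380
Step 4: Surplus = 485 - 380 = 105

105


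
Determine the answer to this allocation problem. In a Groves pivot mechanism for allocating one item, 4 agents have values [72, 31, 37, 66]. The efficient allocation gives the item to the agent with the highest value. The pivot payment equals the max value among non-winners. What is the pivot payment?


Step 1: The efficient winner is agent 0 with value 72
Step 2: Other agents' values: [31, 37, 66]
Step 3: Pivot payment = max(others) = 66
Step 4: The winner pays 66

66


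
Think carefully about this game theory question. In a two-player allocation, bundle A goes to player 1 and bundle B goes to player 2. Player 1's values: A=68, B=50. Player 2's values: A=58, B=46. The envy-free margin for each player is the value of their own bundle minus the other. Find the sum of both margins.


Step 1: Player 1's margin = v1(A) - v1(B) = 68 - 50 = 18
Step 2: Player 2's margin = v2(B) - v2(A) = 46 - 58 = -12
Step 3: Total margin = 18 + -12 = 6

6


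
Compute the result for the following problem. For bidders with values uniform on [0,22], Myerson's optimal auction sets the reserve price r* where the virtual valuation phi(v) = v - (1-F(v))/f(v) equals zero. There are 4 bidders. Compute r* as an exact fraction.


Step 1: For U[0,22], F(v) = v/22 and f(v) = 1/22
Step 2: phi(v) = v - (1 - v/22)/(1/22) = v - (22 - v) = 2v - 22
Step 3: Set phi(r*) = 0: 2r* - 22 = 0
Step 4: r* = 22/2 = 11 (the number of bidders n = 4 does not enter)

11


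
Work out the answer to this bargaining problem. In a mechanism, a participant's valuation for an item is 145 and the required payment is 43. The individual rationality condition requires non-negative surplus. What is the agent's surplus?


Step 1: Surplus = value - payment = 145 - 43 = 102
Step 2: IR is satisfied (surplus >= 0)

102


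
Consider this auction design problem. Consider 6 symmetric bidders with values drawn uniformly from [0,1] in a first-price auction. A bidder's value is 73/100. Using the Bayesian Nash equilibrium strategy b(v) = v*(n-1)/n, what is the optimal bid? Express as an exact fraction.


Step 1: The symmetric BNE bidding function is b(v) = v * (n-1) / n
Step 2: Substitute v = 73/100 and n = 6
Step 3: b = 73/100 * 5/6
Step 4: b = 73/120

73/120


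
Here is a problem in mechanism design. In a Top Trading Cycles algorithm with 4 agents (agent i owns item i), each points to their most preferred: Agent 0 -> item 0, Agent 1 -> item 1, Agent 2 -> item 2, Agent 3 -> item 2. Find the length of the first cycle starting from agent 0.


Step 1: Trace the pointer graph from agent 0: 0 -> 0
Step 2: A cycle is detected when we revisit agent 0
Step 3: The cycle is: 0 -> 0
Step 4: Cycle length = 1

1


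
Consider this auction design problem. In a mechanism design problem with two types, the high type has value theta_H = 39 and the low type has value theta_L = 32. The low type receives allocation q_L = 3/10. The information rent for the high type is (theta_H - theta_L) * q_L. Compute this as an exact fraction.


Step 1: theta_H - theta_L = 39 - 32 = 7
Step 2: Information rent = (theta_H - theta_L) * q_L
Step 3: = 7 * 3/10
Step 4: = 21/10

21/10


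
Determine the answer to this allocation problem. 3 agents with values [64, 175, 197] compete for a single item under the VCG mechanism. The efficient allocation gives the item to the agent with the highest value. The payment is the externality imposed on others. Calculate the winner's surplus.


Step 1: The winner is the agent with the highest value: agent 2 with value 197
Step 2: Values of other agents: [64, 175]
Step 3: VCG payment = max of others' values = 175
Step 4: Surplus = 197 - 175 = 22

22


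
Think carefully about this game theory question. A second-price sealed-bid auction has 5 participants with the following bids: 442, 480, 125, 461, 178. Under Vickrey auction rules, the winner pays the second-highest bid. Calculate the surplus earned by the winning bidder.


Step 1: Sort bids in descending order: 480, 461, 442, 178, 125
Step 2: The winning bid is the highest: 480
Step 3: The payment equals the second-highest bid: 461
Step 4: Surplus = winner's bid - payment = 480 - 461 = 19

19


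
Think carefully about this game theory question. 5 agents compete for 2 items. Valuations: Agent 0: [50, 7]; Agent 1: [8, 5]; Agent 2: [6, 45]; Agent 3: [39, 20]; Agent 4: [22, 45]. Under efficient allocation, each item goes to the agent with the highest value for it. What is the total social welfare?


Step 1: For each item, find the maximum value among all agents.
Step 2: Item 0 -> Agent 0 (value 50)
Step 3: Item 1 -> Agent 2 (value 45)
Step 4: Total welfare = 50 + 45 = 95

95


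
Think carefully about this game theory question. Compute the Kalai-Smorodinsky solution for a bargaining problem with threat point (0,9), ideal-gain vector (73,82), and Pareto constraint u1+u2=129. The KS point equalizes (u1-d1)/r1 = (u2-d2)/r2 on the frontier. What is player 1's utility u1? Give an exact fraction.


Step 1: At the KS point, (u1-d1)/r1 = (u2-d2)/r2 = t and u1+u2 = 129
Step 2: u1 = d1 + r1*t and u2 = d2 + r2*t, so (d1 + r1*t) + (d2 + r2*t) = 129
Step 3: t = (129 - 0 - 9)/(73 + 82) = 120/155 = 24/31
Step 4: u1 = d1 + r1*t = 0 + 73 * 24/31 = 1752/31
Step 5: (Check: u2 = d2 + r2*t = 2247/31; u1+u2 = 1752/31 + 2247/31 = 129, on the frontier.)

1752/31


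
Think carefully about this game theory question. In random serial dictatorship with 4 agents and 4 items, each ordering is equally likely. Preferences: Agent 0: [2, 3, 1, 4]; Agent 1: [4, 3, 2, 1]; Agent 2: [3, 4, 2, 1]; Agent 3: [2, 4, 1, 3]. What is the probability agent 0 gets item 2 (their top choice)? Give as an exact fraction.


Step 1: Agent 0 wants item 2
Step 2: There are 24 possible orderings of agents
Step 3: In 12 orderings, agent 0 gets item 2
Step 4: Probability = 12/24 = 1/2

1/2


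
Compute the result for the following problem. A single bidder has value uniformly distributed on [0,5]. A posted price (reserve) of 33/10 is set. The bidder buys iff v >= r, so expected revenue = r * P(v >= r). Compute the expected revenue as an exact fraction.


Step 1: Posted price r = 33/10, value support [0,5]
Step 2: P(v >= r) = (5 - 33/10)/5 = 17/50
Step 3: Expected revenue = r * P(v >= r) = 33/10 * 17/50
Step 4: Revenue = 561/500

561/500


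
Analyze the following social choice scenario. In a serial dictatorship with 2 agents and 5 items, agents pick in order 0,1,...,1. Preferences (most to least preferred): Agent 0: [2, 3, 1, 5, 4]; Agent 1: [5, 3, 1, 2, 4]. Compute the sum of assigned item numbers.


Step 1: Agent 0 picks item 2
Step 2: Agent 1 picks item 5
Step 3: Sum = 2 + 5 = 7

7


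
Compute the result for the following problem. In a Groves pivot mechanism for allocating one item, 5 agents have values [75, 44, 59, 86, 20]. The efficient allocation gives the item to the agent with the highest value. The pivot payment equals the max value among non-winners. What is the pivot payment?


Step 1: The efficient winner is agent 3 with value 86
Step 2: Other agents' values: [75, 44, 59, 20]
Step 3: Pivot payment = max(others) = 75
Step 4: The winner pays 75

75


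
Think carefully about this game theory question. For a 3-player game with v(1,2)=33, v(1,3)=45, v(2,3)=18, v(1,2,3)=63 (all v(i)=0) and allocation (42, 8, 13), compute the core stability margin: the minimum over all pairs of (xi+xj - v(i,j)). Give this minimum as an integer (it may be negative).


Step 1: Slack for coalition (1,2): x1+x2 - v12 = 50 - 33 = 17
Step 2: Slack for coalition (1,3): x1+x3 - v13 = 55 - 45 = 10
Step 3: Slack for coalition (2,3): x2+x3 - v23 = 21 - 18 = 3
Step 4: Minimum slack = min(17, 10, 3) = 3, attained by (2,3); no pair can gain by deviating, so the allocation is in the core

3


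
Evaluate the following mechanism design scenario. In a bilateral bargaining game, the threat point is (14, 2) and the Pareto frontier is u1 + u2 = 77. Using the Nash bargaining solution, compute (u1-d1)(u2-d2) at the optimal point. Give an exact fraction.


Step 1: The Nash solution splits surplus symmetrically above the disagreement point
Step 2: u1 = (total + d1 - d2)/2 = (77 + 14 - 2)/2 = 89/2
Step 3: u2 = (total - d1 + d2)/2 = (77 - 14 + 2)/2 = 65/2
Step 4: Nash product = (89/2 - 14) * (65/2 - 2)
Step 5: = 61/2 * 61/2 = 3721/4

3721/4


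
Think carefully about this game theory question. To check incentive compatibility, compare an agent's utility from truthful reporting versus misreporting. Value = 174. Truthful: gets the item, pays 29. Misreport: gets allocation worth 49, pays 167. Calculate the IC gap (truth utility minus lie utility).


Step 1: U(truth) = value - payment = 174 - 29 = 145
Step 2: U(lie) = allocation - payment = 49 - 167 = -118
Step 3: IC gap = 145 - (-118) = 263

263


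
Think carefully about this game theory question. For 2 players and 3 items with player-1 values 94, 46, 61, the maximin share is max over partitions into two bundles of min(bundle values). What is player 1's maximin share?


Step 1: Item values = 94, 46, 61
Step 2: Enumerate all 2-bundle partitions and take the smaller bundle:
  Partition 1: {94} vs {46,61} -> bundles 94, 107; min = 94
  Partition 2: {46} vs {94,61} -> bundles 46, 155; min = 46
  Partition 3: {61} vs {94,46} -> bundles 61, 140; min = 61
Step 3: MMS = max(94, 46, 61) = 94

94


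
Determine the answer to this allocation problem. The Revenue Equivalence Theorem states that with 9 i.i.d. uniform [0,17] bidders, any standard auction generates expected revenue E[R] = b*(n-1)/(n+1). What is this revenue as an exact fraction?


Step 1: By Revenue Equivalence, expected revenue = b*(n-1)/(n+1)
Step 2: Substituting n = 9, b = 17
Step 3: Revenue = 17*(9-1)/(9+1) = 17*8/10
Step 4: Revenue = 136/10 = 68/5

68/5


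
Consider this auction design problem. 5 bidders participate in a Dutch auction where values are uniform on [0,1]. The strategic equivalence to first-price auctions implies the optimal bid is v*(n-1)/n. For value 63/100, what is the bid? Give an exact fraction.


Step 1: Dutch auctions are strategically equivalent to first-price auctions
Step 2: The equilibrium bid is b(v) = v*(n-1)/n
Step 3: b = 63/100 * 4/5
Step 4: b = 63/125

63/125


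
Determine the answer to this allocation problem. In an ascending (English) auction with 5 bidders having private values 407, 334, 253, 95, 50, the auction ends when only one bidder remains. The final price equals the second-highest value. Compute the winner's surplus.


Step 1: Identify the highest value: 407
Step 2: Identify the second-highest value: 334
Step 3: The final price = second-highest value = 334
Step 4: Surplus = 407 - 334 = 73

73


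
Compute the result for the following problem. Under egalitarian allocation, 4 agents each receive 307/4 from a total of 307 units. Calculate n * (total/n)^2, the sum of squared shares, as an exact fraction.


Step 1: Each agent's share = 307/4
Step 2: Square of each share = (307/4)^2 = 94249/16
Step 3: Sum of squares = 4 * 94249/16 = 94249/4

94249/4


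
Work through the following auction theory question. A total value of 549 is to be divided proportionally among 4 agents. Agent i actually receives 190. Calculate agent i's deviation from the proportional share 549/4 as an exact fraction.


Step 1: Proportional share = 549/4
Step 2: Agent's actual allocation = 190
Step 3: Excess = 190 - 549/4 = 211/4

211/4


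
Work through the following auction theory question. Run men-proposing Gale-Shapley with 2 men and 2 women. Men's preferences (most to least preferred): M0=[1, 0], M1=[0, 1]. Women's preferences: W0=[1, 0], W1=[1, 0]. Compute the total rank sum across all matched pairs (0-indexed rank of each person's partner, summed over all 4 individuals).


Step 1: Run Gale-Shapley (men propose, women hold best offer):
  M0 proposes to W1; she accepts
  M1 proposes to W0; she accepts
Step 2: Final matching: W0-M1, W1-M0
Step 3: 0-indexed ranks (man's rank of his match, then woman's): 0 + 0 + 0 + 1
Step 4: Total rank sum = 1

1


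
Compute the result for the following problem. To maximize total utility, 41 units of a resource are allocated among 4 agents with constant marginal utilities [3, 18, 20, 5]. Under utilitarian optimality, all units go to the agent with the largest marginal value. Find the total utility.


Step 1: The marginal utilities are [3, 18, 20, 5]
Step 2: The highest marginal utility is 20
Step 3: All 41 units go to that agent
Step 4: Total utility = 20 * 41 = 820

820


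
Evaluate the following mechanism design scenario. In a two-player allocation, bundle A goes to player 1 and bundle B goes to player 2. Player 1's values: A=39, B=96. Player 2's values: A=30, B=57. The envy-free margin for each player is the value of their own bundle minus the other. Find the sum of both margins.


Step 1: Player 1's margin = v1(A) - v1(B) = 39 - 96 = -57
Step 2: Player 2's margin = v2(B) - v2(A) = 57 - 30 = 27
Step 3: Total margin = -57 + 27 = -30

-30


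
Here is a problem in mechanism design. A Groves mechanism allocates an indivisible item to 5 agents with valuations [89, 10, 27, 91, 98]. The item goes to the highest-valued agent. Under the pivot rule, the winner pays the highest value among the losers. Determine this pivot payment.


Step 1: The efficient winner is agent 4 with value 98
Step 2: Other agents' values: [89, 10, 27, 91]
Step 3: Pivot payment = max(others) = 91
Step 4: The winner pays 91

91


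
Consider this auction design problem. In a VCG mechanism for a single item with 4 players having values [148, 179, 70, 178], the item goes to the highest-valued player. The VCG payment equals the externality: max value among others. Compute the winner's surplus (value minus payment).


Step 1: The winner is the agent with the highest value: agent 1 with value 179
Step 2: Values of other agents: [148, 70, 178]
Step 3: VCG payment = max of others' values = 178
Step 4: Surplus = 179 - 178 = 1

1


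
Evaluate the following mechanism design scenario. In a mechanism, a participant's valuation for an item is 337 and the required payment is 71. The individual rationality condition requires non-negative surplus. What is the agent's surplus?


Step 1: Surplus = value - payment = 337 - 71 = 266
Step 2: IR is satisfied (surplus >= 0)

266


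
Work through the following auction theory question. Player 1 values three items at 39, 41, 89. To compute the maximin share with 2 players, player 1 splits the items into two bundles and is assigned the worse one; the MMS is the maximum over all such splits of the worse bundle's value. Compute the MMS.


Step 1: Item values = 39, 41, 89
Step 2: Enumerate all 2-bundle partitions and take the smaller bundle:
  Partition 1: {39} vs {41,89} -> bundles 39, 130; min = 39
  Partition 2: {41} vs {39,89} -> bundles 41, 128; min = 41
  Partition 3: {89} vs {39,41} -> bundles 89, 80; min = 80
Step 3: MMS = max(39, 41, 80) = 80

80
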